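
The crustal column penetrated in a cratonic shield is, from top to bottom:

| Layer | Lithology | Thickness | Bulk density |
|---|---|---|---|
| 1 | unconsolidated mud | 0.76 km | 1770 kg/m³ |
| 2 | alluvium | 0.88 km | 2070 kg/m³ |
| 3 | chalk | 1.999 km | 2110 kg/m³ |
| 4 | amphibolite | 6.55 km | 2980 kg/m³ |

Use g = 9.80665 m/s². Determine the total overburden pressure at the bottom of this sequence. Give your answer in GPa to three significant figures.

0.264 GPa

unconsolidated mud: 1770 kg/m³ × 9.80665 m/s² × 760 m = 1.319×10^7 Pa = 0.01319 GPa
alluvium: 2070 kg/m³ × 9.80665 m/s² × 880 m = 1.786×10^7 Pa = 0.01786 GPa
chalk: 2110 kg/m³ × 9.80665 m/s² × 1999 m = 4.136×10^7 Pa = 0.04136 GPa
amphibolite: 2980 kg/m³ × 9.80665 m/s² × 6550 m = 1.914×10^8 Pa = 0.1914 GPa
Total = 0.01319 + 0.01786 + 0.04136 + 0.1914 = 0.26384 GPa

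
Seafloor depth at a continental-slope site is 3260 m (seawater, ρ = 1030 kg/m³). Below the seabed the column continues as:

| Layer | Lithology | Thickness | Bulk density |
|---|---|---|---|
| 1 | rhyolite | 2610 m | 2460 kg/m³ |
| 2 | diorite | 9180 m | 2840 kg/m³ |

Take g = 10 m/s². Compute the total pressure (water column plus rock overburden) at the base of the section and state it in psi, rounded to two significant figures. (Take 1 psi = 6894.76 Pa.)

seawater: 1030 kg/m³ × 10 m/s² × 3260 m = 3.358×10^7 Pa = 4870 psi
rhyolite: 2460 kg/m³ × 10 m/s² × 2610 m = 6.421×10^7 Pa = 9312 psi
diorite: 2840 kg/m³ × 10 m/s² × 9180 m = 2.607×10^8 Pa = 37813 psi
Total = 4870 + 9312 + 37813 = 51995 psi

52000 psi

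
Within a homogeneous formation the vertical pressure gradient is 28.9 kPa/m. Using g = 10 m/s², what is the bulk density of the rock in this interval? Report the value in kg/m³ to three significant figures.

ρ = (dP/dz)/g = 28.9 kPa/m / 10 m/s² = 28900 Pa/m / 10 m/s² = 2890.0 kg/m³

2890 kg/m³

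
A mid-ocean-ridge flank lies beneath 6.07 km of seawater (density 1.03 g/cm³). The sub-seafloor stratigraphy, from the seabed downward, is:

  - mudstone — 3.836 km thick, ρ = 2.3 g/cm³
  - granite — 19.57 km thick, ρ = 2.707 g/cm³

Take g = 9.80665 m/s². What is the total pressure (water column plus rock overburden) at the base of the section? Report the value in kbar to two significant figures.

6.7 kbar

seawater: 1030 kg/m³ × 9.80665 m/s² × 6070 m = 6.131×10^7 Pa = 0.6131 kbar
mudstone: 2300 kg/m³ × 9.80665 m/s² × 3836 m = 8.652×10^7 Pa = 0.8652 kbar
granite: 2707 kg/m³ × 9.80665 m/s² × 19570 m = 5.195×10^8 Pa = 5.195 kbar
Total = 0.6131 + 0.8652 + 5.195 = 6.6735 kbar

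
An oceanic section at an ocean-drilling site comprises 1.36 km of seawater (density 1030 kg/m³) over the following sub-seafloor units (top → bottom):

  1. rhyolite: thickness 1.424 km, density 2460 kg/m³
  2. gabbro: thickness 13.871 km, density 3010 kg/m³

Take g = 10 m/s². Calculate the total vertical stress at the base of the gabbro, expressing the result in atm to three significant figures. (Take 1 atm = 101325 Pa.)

seawater: 1030 kg/m³ × 10 m/s² × 1360 m = 1.401×10^7 Pa = 138.2 atm
rhyolite: 2460 kg/m³ × 10 m/s² × 1424 m = 3.503×10^7 Pa = 345.7 atm
gabbro: 3010 kg/m³ × 10 m/s² × 13871 m = 4.175×10^8 Pa = 4121 atm
Total = 138.2 + 345.7 + 4121 = 4604.5 atm

4600 atm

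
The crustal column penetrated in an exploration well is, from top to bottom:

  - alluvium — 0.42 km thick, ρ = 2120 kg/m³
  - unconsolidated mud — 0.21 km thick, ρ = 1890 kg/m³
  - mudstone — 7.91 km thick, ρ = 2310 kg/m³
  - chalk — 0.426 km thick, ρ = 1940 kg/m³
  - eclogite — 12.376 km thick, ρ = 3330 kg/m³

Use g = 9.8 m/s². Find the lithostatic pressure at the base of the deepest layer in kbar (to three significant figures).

alluvium: 2120 kg/m³ × 9.8 m/s² × 420 m = 8.726×10^6 Pa = 0.08726 kbar
unconsolidated mud: 1890 kg/m³ × 9.8 m/s² × 210 m = 3.890×10^6 Pa = 0.03890 kbar
mudstone: 2310 kg/m³ × 9.8 m/s² × 7910 m = 1.791×10^8 Pa = 1.791 kbar
chalk: 1940 kg/m³ × 9.8 m/s² × 426 m = 8.099×10^6 Pa = 0.08099 kbar
eclogite: 3330 kg/m³ × 9.8 m/s² × 12376 m = 4.039×10^8 Pa = 4.039 kbar
Total = 0.08726 + 0.03890 + 1.791 + 0.08099 + 4.039 = 6.0366 kbar

6.04 kbar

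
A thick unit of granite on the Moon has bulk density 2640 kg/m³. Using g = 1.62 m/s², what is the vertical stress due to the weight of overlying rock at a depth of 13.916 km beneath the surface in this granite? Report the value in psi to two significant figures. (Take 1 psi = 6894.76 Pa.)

8600 psi

granite: 2640 kg/m³ × 1.62 m/s² × 13916 m = 5.952×10^7 Pa = 8632 psi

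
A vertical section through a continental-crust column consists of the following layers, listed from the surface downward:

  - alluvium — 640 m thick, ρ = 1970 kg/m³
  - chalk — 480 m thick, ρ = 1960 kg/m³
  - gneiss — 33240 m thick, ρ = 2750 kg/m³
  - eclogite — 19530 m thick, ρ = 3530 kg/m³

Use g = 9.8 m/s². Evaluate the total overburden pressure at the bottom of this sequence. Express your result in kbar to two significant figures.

alluvium: 1970 kg/m³ × 9.8 m/s² × 640 m = 1.236×10^7 Pa = 0.1236 kbar
chalk: 1960 kg/m³ × 9.8 m/s² × 480 m = 9.220×10^6 Pa = 0.09220 kbar
gneiss: 2750 kg/m³ × 9.8 m/s² × 33240 m = 8.958×10^8 Pa = 8.958 kbar
eclogite: 3530 kg/m³ × 9.8 m/s² × 19530 m = 6.756×10^8 Pa = 6.756 kbar
Total = 0.1236 + 0.09220 + 8.958 + 6.756 = 15.930 kbar

16 kbar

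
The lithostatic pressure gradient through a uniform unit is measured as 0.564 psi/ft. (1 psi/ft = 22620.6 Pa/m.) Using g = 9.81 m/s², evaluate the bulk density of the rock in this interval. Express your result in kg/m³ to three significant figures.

1300 kg/m³

ρ = (dP/dz)/g = 0.564 psi/ft / 9.81 m/s² = 12758 Pa/m / 9.81 m/s² = 1300.5 kg/m³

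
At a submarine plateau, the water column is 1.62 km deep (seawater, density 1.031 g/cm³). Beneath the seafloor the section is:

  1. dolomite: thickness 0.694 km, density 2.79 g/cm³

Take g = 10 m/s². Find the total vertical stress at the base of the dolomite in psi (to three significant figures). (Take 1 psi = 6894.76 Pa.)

5230 psi

seawater: 1031 kg/m³ × 10 m/s² × 1620 m = 1.670×10^7 Pa = 2422 psi
dolomite: 2790 kg/m³ × 10 m/s² × 694 m = 1.936×10^7 Pa = 2808 psi
Total = 2422 + 2808 = 5230.8 psi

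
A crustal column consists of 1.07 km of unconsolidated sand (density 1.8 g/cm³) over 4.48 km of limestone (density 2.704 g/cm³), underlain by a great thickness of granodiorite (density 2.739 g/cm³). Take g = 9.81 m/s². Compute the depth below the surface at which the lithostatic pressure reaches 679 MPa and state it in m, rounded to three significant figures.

Pressure at base of upper layers: 1800×9.81×1070 + 2704×9.81×4480 = 1.377×10^8 Pa = 137.7 MPa
Remaining pressure to be supplied by granodiorite: 6.790×10^8 − 1.377×10^8 = 5.413×10^8 Pa
Additional depth in granodiorite = 5.413×10^8 Pa / (2739 kg/m³ × 9.81 m/s²) = 20144 m
Total depth = 5550 m + 20144 m = 25694 m

25700 m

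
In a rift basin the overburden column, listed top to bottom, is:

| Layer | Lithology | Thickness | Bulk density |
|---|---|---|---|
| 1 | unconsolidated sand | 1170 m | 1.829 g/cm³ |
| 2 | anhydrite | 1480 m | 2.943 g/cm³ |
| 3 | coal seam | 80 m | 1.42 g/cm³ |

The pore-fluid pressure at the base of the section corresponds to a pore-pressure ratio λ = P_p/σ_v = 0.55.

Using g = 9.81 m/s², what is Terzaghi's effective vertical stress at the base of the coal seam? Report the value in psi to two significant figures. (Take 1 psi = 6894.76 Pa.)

4200 psi

Overburden (lithostatic) stress σ_v:
unconsolidated sand: 1829 kg/m³ × 9.81 m/s² × 1170 m = 2.099×10^7 Pa = 20.99 MPa
anhydrite: 2943 kg/m³ × 9.81 m/s² × 1480 m = 4.273×10^7 Pa = 42.73 MPa
coal seam: 1420 kg/m³ × 9.81 m/s² × 80 m = 1.114×10^6 Pa = 1.114 MPa
Total = 20.99 + 42.73 + 1.114 = 64.836 MPa
Pore pressure P_p = λ·σ_v = 0.55 × 64.84 MPa = 35.66 MPa
Effective stress σ' = σ_v − P_p = 64.84 − 35.66 = 29.176 MPa = 4231.6 psi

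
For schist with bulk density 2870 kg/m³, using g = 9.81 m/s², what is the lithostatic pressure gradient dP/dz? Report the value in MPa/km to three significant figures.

28.2 MPa/km

dP/dz = ρg = 2870 kg/m³ × 9.81 m/s² = 28155 Pa/m
= 28155 Pa/m × (1 MPa/km / 1000.0 Pa/m) = 28.155 MPa/km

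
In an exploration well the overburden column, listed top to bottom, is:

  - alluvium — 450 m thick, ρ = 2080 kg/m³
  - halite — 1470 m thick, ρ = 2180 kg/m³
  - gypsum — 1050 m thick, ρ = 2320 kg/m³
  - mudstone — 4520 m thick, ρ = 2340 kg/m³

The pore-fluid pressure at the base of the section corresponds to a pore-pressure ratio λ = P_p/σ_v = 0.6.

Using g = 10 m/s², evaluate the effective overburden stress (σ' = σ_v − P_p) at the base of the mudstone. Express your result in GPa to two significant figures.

0.069 GPa

Overburden (lithostatic) stress σ_v:
alluvium: 2080 kg/m³ × 10 m/s² × 450 m = 9.360×10^6 Pa = 9.360 MPa
halite: 2180 kg/m³ × 10 m/s² × 1470 m = 3.205×10^7 Pa = 32.05 MPa
gypsum: 2320 kg/m³ × 10 m/s² × 1050 m = 2.436×10^7 Pa = 24.36 MPa
mudstone: 2340 kg/m³ × 10 m/s² × 4520 m = 1.058×10^8 Pa = 105.8 MPa
Total = 9.360 + 32.05 + 24.36 + 105.8 = 171.53 MPa
Pore pressure P_p = λ·σ_v = 0.6 × 171.5 MPa = 102.9 MPa
Effective stress σ' = σ_v − P_p = 171.5 − 102.9 = 68.614 MPa = 0.068614 GPa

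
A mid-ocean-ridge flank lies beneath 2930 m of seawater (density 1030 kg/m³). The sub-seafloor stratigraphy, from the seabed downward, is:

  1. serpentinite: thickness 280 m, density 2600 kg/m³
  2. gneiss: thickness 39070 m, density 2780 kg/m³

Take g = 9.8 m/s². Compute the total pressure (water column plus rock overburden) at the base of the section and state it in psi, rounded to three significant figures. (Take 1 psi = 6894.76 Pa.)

seawater: 1030 kg/m³ × 9.8 m/s² × 2930 m = 2.958×10^7 Pa = 4290 psi
serpentinite: 2600 kg/m³ × 9.8 m/s² × 280 m = 7.134×10^6 Pa = 1035 psi
gneiss: 2780 kg/m³ × 9.8 m/s² × 39070 m = 1.064×10^9 Pa = 1.544×10^5 psi
Total = 4290 + 1035 + 1.544×10^5 = 1.5971×10^5 psi

160000 psi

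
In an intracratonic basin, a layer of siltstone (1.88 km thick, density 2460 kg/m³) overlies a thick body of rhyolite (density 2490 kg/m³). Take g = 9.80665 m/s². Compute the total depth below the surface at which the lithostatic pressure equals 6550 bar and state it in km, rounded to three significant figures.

Pressure at base of upper layers: 2460×9.80665×1880 = 4.535×10^7 Pa = 453.5 bar
Remaining pressure to be supplied by rhyolite: 6.550×10^8 − 4.535×10^7 = 6.096×10^8 Pa
Additional depth in rhyolite = 6.096×10^8 Pa / (2490 kg/m³ × 9.80665 m/s²) = 24967 m
Total depth = 1880 m + 24967 m = 26847 m
= 26.847 km

26.8 km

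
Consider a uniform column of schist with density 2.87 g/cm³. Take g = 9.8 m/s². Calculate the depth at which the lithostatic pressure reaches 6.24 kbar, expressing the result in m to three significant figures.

h = P/(ρg) = 6.24 kbar / (2870 kg/m³ × 9.8 m/s²) = 6.240×10^8 Pa / 28126 Pa/m = 22186 m

22200 m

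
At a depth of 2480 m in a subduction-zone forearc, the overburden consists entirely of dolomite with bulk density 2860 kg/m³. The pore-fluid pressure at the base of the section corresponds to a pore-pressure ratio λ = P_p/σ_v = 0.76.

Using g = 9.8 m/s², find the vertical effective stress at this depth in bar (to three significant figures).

167 bar

Overburden (lithostatic) stress σ_v:
dolomite: 2860 kg/m³ × 9.8 m/s² × 2480 m = 6.951×10^7 Pa = 69.51 MPa
Pore pressure P_p = λ·σ_v = 0.76 × 69.51 MPa = 52.83 MPa
Effective stress σ' = σ_v − P_p = 69.51 − 52.83 = 16.682 MPa = 166.82 bar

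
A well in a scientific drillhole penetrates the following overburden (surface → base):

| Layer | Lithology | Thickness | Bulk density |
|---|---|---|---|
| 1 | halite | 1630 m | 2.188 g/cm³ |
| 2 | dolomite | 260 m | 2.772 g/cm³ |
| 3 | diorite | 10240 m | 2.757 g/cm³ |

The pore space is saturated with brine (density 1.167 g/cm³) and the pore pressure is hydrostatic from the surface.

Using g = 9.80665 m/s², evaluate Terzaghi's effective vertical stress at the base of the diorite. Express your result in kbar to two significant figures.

Overburden (lithostatic) stress σ_v:
halite: 2188 kg/m³ × 9.80665 m/s² × 1630 m = 3.497×10^7 Pa = 34.97 MPa
dolomite: 2772 kg/m³ × 9.80665 m/s² × 260 m = 7.068×10^6 Pa = 7.068 MPa
diorite: 2757 kg/m³ × 9.80665 m/s² × 10240 m = 2.769×10^8 Pa = 276.9 MPa
Total = 34.97 + 7.068 + 276.9 = 318.90 MPa
Pore pressure P_p = 1167 kg/m³ × 9.80665 m/s² × 12130 m = 1.388×10^8 Pa = 138.8 MPa
Effective stress σ' = σ_v − P_p = 318.9 − 138.8 = 180.08 MPa = 1.8008 kbar

1.8 kbar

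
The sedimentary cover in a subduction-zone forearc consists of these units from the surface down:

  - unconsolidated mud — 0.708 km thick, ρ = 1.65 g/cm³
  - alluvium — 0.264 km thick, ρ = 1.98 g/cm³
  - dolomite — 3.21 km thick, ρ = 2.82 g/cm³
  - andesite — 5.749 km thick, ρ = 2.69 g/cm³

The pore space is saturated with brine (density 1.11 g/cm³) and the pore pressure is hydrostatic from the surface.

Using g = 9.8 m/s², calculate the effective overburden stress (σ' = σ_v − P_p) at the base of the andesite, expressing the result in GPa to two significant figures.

Overburden (lithostatic) stress σ_v:
unconsolidated mud: 1650 kg/m³ × 9.8 m/s² × 708 m = 1.145×10^7 Pa = 11.45 MPa
alluvium: 1980 kg/m³ × 9.8 m/s² × 264 m = 5.123×10^6 Pa = 5.123 MPa
dolomite: 2820 kg/m³ × 9.8 m/s² × 3210 m = 8.871×10^7 Pa = 88.71 MPa
andesite: 2690 kg/m³ × 9.8 m/s² × 5749 m = 1.516×10^8 Pa = 151.6 MPa
Total = 11.45 + 5.123 + 88.71 + 151.6 = 256.84 MPa
Pore pressure P_p = 1110 kg/m³ × 9.8 m/s² × 9931 m = 1.080×10^8 Pa = 108.0 MPa
Effective stress σ' = σ_v − P_p = 256.8 − 108.0 = 148.81 MPa = 0.14881 GPa

0.15 GPa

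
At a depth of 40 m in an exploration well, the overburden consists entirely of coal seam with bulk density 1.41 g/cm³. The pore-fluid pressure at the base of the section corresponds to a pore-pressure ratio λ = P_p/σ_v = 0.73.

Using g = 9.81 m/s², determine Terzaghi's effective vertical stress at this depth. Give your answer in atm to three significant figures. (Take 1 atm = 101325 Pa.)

Overburden (lithostatic) stress σ_v:
coal seam: 1410 kg/m³ × 9.81 m/s² × 40 m = 5.533×10^5 Pa = 0.5533 MPa
Pore pressure P_p = λ·σ_v = 0.73 × 0.5533 MPa = 0.4039 MPa
Effective stress σ' = σ_v − P_p = 0.5533 − 0.4039 = 0.14939 MPa = 1.4743 atm

1.47 atm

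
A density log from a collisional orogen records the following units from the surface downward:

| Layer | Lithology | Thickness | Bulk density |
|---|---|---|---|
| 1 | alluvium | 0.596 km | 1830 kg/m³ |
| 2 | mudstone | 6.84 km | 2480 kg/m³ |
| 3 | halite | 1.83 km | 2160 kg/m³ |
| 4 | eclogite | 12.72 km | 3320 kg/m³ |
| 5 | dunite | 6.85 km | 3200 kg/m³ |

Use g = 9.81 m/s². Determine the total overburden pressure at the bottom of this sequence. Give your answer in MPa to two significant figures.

850 MPa

alluvium: 1830 kg/m³ × 9.81 m/s² × 596 m = 1.070×10^7 Pa = 10.70 MPa
mudstone: 2480 kg/m³ × 9.81 m/s² × 6840 m = 1.664×10^8 Pa = 166.4 MPa
halite: 2160 kg/m³ × 9.81 m/s² × 1830 m = 3.878×10^7 Pa = 38.78 MPa
eclogite: 3320 kg/m³ × 9.81 m/s² × 12720 m = 4.143×10^8 Pa = 414.3 MPa
dunite: 3200 kg/m³ × 9.81 m/s² × 6850 m = 2.150×10^8 Pa = 215.0 MPa
Total = 10.70 + 166.4 + 38.78 + 414.3 + 215.0 = 845.20 MPa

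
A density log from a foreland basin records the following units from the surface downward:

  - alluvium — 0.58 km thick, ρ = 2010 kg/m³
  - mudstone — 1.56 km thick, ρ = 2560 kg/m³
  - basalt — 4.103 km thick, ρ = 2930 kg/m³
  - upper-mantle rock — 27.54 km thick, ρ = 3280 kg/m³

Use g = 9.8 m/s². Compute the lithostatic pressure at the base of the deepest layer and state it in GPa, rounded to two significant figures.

1.1 GPa

alluvium: 2010 kg/m³ × 9.8 m/s² × 580 m = 1.142×10^7 Pa = 0.01142 GPa
mudstone: 2560 kg/m³ × 9.8 m/s² × 1560 m = 3.914×10^7 Pa = 0.03914 GPa
basalt: 2930 kg/m³ × 9.8 m/s² × 4103 m = 1.178×10^8 Pa = 0.1178 GPa
upper-mantle rock: 3280 kg/m³ × 9.8 m/s² × 27540 m = 8.852×10^8 Pa = 0.8852 GPa
Total = 0.01142 + 0.03914 + 0.1178 + 0.8852 = 1.0536 GPa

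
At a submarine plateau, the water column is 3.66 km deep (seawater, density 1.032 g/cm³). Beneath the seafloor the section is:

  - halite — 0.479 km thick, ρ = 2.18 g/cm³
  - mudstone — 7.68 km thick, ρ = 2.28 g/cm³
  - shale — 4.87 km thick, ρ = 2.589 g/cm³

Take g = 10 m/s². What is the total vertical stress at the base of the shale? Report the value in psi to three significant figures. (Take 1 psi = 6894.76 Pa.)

seawater: 1032 kg/m³ × 10 m/s² × 3660 m = 3.777×10^7 Pa = 5478 psi
halite: 2180 kg/m³ × 10 m/s² × 479 m = 1.044×10^7 Pa = 1515 psi
mudstone: 2280 kg/m³ × 10 m/s² × 7680 m = 1.751×10^8 Pa = 25397 psi
shale: 2589 kg/m³ × 10 m/s² × 4870 m = 1.261×10^8 Pa = 18287 psi
Total = 5478 + 1515 + 25397 + 18287 = 50676 psi

50700 psi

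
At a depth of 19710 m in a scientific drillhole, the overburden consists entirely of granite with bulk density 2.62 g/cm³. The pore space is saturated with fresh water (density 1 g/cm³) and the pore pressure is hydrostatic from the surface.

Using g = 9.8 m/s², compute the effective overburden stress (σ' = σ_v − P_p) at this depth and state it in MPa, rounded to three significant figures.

313 MPa

Overburden (lithostatic) stress σ_v:
granite: 2620 kg/m³ × 9.8 m/s² × 19710 m = 5.061×10^8 Pa = 506.1 MPa
Pore pressure P_p = 1000 kg/m³ × 9.8 m/s² × 19710 m = 1.932×10^8 Pa = 193.2 MPa
Effective stress σ' = σ_v − P_p = 506.1 − 193.2 = 312.92 MPa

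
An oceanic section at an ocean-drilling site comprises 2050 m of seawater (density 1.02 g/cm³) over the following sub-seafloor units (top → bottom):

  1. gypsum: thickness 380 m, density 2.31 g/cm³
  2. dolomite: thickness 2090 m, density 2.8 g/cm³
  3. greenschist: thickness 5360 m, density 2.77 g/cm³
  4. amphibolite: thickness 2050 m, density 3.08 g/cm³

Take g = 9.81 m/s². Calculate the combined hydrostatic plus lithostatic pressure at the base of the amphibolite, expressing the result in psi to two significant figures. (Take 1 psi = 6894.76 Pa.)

seawater: 1020 kg/m³ × 9.81 m/s² × 2050 m = 2.051×10^7 Pa = 2975 psi
gypsum: 2310 kg/m³ × 9.81 m/s² × 380 m = 8.611×10^6 Pa = 1249 psi
dolomite: 2800 kg/m³ × 9.81 m/s² × 2090 m = 5.741×10^7 Pa = 8326 psi
greenschist: 2770 kg/m³ × 9.81 m/s² × 5360 m = 1.457×10^8 Pa = 21125 psi
amphibolite: 3080 kg/m³ × 9.81 m/s² × 2050 m = 6.194×10^7 Pa = 8984 psi
Total = 2975 + 1249 + 8326 + 21125 + 8984 = 42659 psi

43000 psi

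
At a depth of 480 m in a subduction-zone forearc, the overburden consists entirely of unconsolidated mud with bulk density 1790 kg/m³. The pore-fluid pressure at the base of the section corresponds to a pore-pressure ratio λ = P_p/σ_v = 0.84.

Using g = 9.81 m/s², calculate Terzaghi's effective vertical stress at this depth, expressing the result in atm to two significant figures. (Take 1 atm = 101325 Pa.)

13 atm

Overburden (lithostatic) stress σ_v:
unconsolidated mud: 1790 kg/m³ × 9.81 m/s² × 480 m = 8.429×10^6 Pa = 8.429 MPa
Pore pressure P_p = λ·σ_v = 0.84 × 8.429 MPa = 7.080 MPa
Effective stress σ' = σ_v − P_p = 8.429 − 7.080 = 1.3486 MPa = 13.310 atm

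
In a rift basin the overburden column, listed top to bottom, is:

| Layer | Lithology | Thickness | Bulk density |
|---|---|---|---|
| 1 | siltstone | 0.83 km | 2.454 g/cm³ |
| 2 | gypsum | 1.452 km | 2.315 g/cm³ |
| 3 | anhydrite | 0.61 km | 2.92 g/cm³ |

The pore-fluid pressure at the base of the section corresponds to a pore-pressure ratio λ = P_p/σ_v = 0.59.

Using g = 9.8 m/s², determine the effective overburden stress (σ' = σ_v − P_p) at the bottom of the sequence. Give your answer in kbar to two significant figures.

Overburden (lithostatic) stress σ_v:
siltstone: 2454 kg/m³ × 9.8 m/s² × 830 m = 1.996×10^7 Pa = 19.96 MPa
gypsum: 2315 kg/m³ × 9.8 m/s² × 1452 m = 3.294×10^7 Pa = 32.94 MPa
anhydrite: 2920 kg/m³ × 9.8 m/s² × 610 m = 1.746×10^7 Pa = 17.46 MPa
Total = 19.96 + 32.94 + 17.46 = 70.358 MPa
Pore pressure P_p = λ·σ_v = 0.59 × 70.36 MPa = 41.51 MPa
Effective stress σ' = σ_v − P_p = 70.36 − 41.51 = 28.847 MPa = 0.28847 kbar

0.29 kbar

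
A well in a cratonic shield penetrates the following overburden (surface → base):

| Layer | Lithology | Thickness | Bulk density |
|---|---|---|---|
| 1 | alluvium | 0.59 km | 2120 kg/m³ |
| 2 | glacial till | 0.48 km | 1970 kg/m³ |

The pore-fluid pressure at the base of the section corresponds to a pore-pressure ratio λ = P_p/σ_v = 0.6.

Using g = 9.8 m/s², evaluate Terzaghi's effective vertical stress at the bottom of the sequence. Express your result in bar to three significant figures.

86.1 bar

Overburden (lithostatic) stress σ_v:
alluvium: 2120 kg/m³ × 9.8 m/s² × 590 m = 1.226×10^7 Pa = 12.26 MPa
glacial till: 1970 kg/m³ × 9.8 m/s² × 480 m = 9.267×10^6 Pa = 9.267 MPa
Total = 12.26 + 9.267 = 21.525 MPa
Pore pressure P_p = λ·σ_v = 0.6 × 21.52 MPa = 12.91 MPa
Effective stress σ' = σ_v − P_p = 21.52 − 12.91 = 8.6099 MPa = 86.099 bar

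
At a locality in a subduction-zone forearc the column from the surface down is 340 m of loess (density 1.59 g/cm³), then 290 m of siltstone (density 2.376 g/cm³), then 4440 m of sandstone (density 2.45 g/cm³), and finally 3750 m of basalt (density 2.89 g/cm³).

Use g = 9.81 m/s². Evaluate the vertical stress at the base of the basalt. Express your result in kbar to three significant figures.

loess: 1590 kg/m³ × 9.81 m/s² × 340 m = 5.303×10^6 Pa = 0.05303 kbar
siltstone: 2376 kg/m³ × 9.81 m/s² × 290 m = 6.759×10^6 Pa = 0.06759 kbar
sandstone: 2450 kg/m³ × 9.81 m/s² × 4440 m = 1.067×10^8 Pa = 1.067 kbar
basalt: 2890 kg/m³ × 9.81 m/s² × 3750 m = 1.063×10^8 Pa = 1.063 kbar
Total = 0.05303 + 0.06759 + 1.067 + 1.063 = 2.2509 kbar

2.25 kbar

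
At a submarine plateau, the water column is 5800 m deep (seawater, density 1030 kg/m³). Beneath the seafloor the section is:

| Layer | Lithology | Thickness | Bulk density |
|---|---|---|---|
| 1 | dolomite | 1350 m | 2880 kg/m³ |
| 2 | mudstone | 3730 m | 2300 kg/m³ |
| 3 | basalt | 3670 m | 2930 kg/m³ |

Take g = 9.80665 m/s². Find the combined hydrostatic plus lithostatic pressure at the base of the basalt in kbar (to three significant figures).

seawater: 1030 kg/m³ × 9.80665 m/s² × 5800 m = 5.858×10^7 Pa = 0.5858 kbar
dolomite: 2880 kg/m³ × 9.80665 m/s² × 1350 m = 3.813×10^7 Pa = 0.3813 kbar
mudstone: 2300 kg/m³ × 9.80665 m/s² × 3730 m = 8.413×10^7 Pa = 0.8413 kbar
basalt: 2930 kg/m³ × 9.80665 m/s² × 3670 m = 1.055×10^8 Pa = 1.055 kbar
Total = 0.5858 + 0.3813 + 0.8413 + 1.055 = 2.8630 kbar

2.86 kbar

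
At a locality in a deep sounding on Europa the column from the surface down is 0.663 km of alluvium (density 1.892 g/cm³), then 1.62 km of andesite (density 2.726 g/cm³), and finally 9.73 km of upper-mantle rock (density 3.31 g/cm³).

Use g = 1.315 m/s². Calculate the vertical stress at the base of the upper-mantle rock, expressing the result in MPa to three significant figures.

49.8 MPa

alluvium: 1892 kg/m³ × 1.315 m/s² × 663 m = 1.650×10^6 Pa = 1.650 MPa
andesite: 2726 kg/m³ × 1.315 m/s² × 1620 m = 5.807×10^6 Pa = 5.807 MPa
upper-mantle rock: 3310 kg/m³ × 1.315 m/s² × 9730 m = 4.235×10^7 Pa = 42.35 MPa
Total = 1.650 + 5.807 + 42.35 = 49.808 MPa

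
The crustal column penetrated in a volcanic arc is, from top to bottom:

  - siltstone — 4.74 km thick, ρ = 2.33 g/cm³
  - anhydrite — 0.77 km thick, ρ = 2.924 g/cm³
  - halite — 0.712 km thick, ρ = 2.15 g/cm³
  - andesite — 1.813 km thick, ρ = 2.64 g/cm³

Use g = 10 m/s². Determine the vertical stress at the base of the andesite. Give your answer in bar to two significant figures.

2000 bar

siltstone: 2330 kg/m³ × 10 m/s² × 4740 m = 1.104×10^8 Pa = 1104 bar
anhydrite: 2924 kg/m³ × 10 m/s² × 770 m = 2.251×10^7 Pa = 225.1 bar
halite: 2150 kg/m³ × 10 m/s² × 712 m = 1.531×10^7 Pa = 153.1 bar
andesite: 2640 kg/m³ × 10 m/s² × 1813 m = 4.786×10^7 Pa = 478.6 bar
Total = 1104 + 225.1 + 153.1 + 478.6 = 1961.3 bar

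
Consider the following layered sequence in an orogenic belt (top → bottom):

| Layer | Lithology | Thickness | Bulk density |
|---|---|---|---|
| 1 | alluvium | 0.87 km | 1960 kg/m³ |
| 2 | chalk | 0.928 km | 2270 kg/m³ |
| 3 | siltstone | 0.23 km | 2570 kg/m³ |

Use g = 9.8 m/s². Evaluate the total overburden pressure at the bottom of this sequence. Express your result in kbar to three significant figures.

0.431 kbar

alluvium: 1960 kg/m³ × 9.8 m/s² × 870 m = 1.671×10^7 Pa = 0.1671 kbar
chalk: 2270 kg/m³ × 9.8 m/s² × 928 m = 2.064×10^7 Pa = 0.2064 kbar
siltstone: 2570 kg/m³ × 9.8 m/s² × 230 m = 5.793×10^6 Pa = 0.05793 kbar
Total = 0.1671 + 0.2064 + 0.05793 = 0.43148 kbar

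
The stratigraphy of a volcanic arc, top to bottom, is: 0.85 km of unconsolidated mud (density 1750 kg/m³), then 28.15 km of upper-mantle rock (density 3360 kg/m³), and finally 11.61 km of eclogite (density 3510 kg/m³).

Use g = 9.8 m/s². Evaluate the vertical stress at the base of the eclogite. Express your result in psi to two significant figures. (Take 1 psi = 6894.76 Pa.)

190000 psi

unconsolidated mud: 1750 kg/m³ × 9.8 m/s² × 850 m = 1.458×10^7 Pa = 2114 psi
upper-mantle rock: 3360 kg/m³ × 9.8 m/s² × 28150 m = 9.269×10^8 Pa = 1.344×10^5 psi
eclogite: 3510 kg/m³ × 9.8 m/s² × 11610 m = 3.994×10^8 Pa = 57922 psi
Total = 2114 + 1.344×10^5 + 57922 = 1.9448×10^5 psi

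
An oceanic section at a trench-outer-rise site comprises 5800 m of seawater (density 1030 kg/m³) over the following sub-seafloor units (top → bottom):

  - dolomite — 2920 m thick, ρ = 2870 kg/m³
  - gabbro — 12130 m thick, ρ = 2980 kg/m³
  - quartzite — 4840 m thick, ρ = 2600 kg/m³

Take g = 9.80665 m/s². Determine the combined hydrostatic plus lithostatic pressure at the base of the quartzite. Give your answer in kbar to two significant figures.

6.2 kbar

seawater: 1030 kg/m³ × 9.80665 m/s² × 5800 m = 5.858×10^7 Pa = 0.5858 kbar
dolomite: 2870 kg/m³ × 9.80665 m/s² × 2920 m = 8.218×10^7 Pa = 0.8218 kbar
gabbro: 2980 kg/m³ × 9.80665 m/s² × 12130 m = 3.545×10^8 Pa = 3.545 kbar
quartzite: 2600 kg/m³ × 9.80665 m/s² × 4840 m = 1.234×10^8 Pa = 1.234 kbar
Total = 0.5858 + 0.8218 + 3.545 + 1.234 = 6.1866 kbar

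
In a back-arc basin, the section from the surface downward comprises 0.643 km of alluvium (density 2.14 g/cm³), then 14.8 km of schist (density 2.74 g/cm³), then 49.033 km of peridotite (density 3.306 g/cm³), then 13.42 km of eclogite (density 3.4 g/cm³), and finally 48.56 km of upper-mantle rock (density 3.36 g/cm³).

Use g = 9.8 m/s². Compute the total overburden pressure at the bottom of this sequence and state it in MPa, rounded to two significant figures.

alluvium: 2140 kg/m³ × 9.8 m/s² × 643 m = 1.348×10^7 Pa = 13.48 MPa
schist: 2740 kg/m³ × 9.8 m/s² × 14800 m = 3.974×10^8 Pa = 397.4 MPa
peridotite: 3306 kg/m³ × 9.8 m/s² × 49033 m = 1.589×10^9 Pa = 1589 MPa
eclogite: 3400 kg/m³ × 9.8 m/s² × 13420 m = 4.472×10^8 Pa = 447.2 MPa
upper-mantle rock: 3360 kg/m³ × 9.8 m/s² × 48560 m = 1.599×10^9 Pa = 1599 MPa
Total = 13.48 + 397.4 + 1589 + 447.2 + 1599 = 4045.6 MPa

4000 MPa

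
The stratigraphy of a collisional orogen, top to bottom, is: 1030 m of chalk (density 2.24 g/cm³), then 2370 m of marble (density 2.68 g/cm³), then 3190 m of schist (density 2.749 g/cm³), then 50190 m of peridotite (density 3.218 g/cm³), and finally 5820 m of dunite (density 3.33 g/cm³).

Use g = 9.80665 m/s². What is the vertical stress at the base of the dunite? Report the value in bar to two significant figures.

19000 bar

chalk: 2240 kg/m³ × 9.80665 m/s² × 1030 m = 2.263×10^7 Pa = 226.3 bar
marble: 2680 kg/m³ × 9.80665 m/s² × 2370 m = 6.229×10^7 Pa = 622.9 bar
schist: 2749 kg/m³ × 9.80665 m/s² × 3190 m = 8.600×10^7 Pa = 860.0 bar
peridotite: 3218 kg/m³ × 9.80665 m/s² × 50190 m = 1.584×10^9 Pa = 15839 bar
dunite: 3330 kg/m³ × 9.80665 m/s² × 5820 m = 1.901×10^8 Pa = 1901 bar
Total = 226.3 + 622.9 + 860.0 + 15839 + 1901 = 19449 bar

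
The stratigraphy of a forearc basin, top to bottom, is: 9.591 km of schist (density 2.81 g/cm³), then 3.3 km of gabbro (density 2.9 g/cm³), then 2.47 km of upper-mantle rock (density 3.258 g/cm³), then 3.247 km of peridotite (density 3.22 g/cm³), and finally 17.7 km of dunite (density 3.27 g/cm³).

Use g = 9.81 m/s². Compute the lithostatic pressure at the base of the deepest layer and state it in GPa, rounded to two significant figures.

schist: 2810 kg/m³ × 9.81 m/s² × 9591 m = 2.644×10^8 Pa = 0.2644 GPa
gabbro: 2900 kg/m³ × 9.81 m/s² × 3300 m = 9.388×10^7 Pa = 0.09388 GPa
upper-mantle rock: 3258 kg/m³ × 9.81 m/s² × 2470 m = 7.894×10^7 Pa = 0.07894 GPa
peridotite: 3220 kg/m³ × 9.81 m/s² × 3247 m = 1.026×10^8 Pa = 0.1026 GPa
dunite: 3270 kg/m³ × 9.81 m/s² × 17700 m = 5.678×10^8 Pa = 0.5678 GPa
Total = 0.2644 + 0.09388 + 0.07894 + 0.1026 + 0.5678 = 1.1076 GPa

1.1 GPa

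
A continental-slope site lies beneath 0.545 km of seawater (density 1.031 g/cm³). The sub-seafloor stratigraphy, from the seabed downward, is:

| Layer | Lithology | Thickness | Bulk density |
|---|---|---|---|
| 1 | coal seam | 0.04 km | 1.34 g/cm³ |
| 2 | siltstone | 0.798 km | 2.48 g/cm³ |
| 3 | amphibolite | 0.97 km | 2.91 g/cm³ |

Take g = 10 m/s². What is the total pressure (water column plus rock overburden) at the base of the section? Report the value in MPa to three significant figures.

seawater: 1031 kg/m³ × 10 m/s² × 545 m = 5.619×10^6 Pa = 5.619 MPa
coal seam: 1340 kg/m³ × 10 m/s² × 40 m = 5.360×10^5 Pa = 0.5360 MPa
siltstone: 2480 kg/m³ × 10 m/s² × 798 m = 1.979×10^7 Pa = 19.79 MPa
amphibolite: 2910 kg/m³ × 10 m/s² × 970 m = 2.823×10^7 Pa = 28.23 MPa
Total = 5.619 + 0.5360 + 19.79 + 28.23 = 54.172 MPa

54.2 MPa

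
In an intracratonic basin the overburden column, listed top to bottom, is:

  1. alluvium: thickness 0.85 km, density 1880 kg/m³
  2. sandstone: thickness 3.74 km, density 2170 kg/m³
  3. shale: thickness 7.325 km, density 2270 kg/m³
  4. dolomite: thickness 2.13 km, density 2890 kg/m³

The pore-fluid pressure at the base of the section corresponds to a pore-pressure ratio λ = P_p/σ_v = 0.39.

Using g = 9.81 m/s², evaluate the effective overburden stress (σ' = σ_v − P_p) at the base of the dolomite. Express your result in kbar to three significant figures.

Overburden (lithostatic) stress σ_v:
alluvium: 1880 kg/m³ × 9.81 m/s² × 850 m = 1.568×10^7 Pa = 15.68 MPa
sandstone: 2170 kg/m³ × 9.81 m/s² × 3740 m = 7.962×10^7 Pa = 79.62 MPa
shale: 2270 kg/m³ × 9.81 m/s² × 7325 m = 1.631×10^8 Pa = 163.1 MPa
dolomite: 2890 kg/m³ × 9.81 m/s² × 2130 m = 6.039×10^7 Pa = 60.39 MPa
Total = 15.68 + 79.62 + 163.1 + 60.39 = 318.80 MPa
Pore pressure P_p = λ·σ_v = 0.39 × 318.8 MPa = 124.3 MPa
Effective stress σ' = σ_v − P_p = 318.8 − 124.3 = 194.47 MPa = 1.9447 kbar

1.94 kbar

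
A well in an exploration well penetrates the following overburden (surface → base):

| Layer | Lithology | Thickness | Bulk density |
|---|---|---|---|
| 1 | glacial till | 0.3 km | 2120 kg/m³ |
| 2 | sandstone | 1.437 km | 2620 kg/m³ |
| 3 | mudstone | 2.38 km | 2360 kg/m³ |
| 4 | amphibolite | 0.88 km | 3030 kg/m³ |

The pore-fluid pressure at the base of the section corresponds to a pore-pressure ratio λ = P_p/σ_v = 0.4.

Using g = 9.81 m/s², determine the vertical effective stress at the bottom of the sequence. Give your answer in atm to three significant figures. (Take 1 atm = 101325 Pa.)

737 atm

Overburden (lithostatic) stress σ_v:
glacial till: 2120 kg/m³ × 9.81 m/s² × 300 m = 6.239×10^6 Pa = 6.239 MPa
sandstone: 2620 kg/m³ × 9.81 m/s² × 1437 m = 3.693×10^7 Pa = 36.93 MPa
mudstone: 2360 kg/m³ × 9.81 m/s² × 2380 m = 5.510×10^7 Pa = 55.10 MPa
amphibolite: 3030 kg/m³ × 9.81 m/s² × 880 m = 2.616×10^7 Pa = 26.16 MPa
Total = 6.239 + 36.93 + 55.10 + 26.16 = 124.43 MPa
Pore pressure P_p = λ·σ_v = 0.4 × 124.4 MPa = 49.77 MPa
Effective stress σ' = σ_v − P_p = 124.4 − 49.77 = 74.659 MPa = 736.83 atm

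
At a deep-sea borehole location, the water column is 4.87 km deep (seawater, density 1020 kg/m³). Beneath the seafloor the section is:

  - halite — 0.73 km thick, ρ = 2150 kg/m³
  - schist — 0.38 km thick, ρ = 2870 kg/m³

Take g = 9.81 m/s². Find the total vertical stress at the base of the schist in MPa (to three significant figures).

seawater: 1020 kg/m³ × 9.81 m/s² × 4870 m = 4.873×10^7 Pa = 48.73 MPa
halite: 2150 kg/m³ × 9.81 m/s² × 730 m = 1.540×10^7 Pa = 15.40 MPa
schist: 2870 kg/m³ × 9.81 m/s² × 380 m = 1.070×10^7 Pa = 10.70 MPa
Total = 48.73 + 15.40 + 10.70 = 74.826 MPa

74.8 MPa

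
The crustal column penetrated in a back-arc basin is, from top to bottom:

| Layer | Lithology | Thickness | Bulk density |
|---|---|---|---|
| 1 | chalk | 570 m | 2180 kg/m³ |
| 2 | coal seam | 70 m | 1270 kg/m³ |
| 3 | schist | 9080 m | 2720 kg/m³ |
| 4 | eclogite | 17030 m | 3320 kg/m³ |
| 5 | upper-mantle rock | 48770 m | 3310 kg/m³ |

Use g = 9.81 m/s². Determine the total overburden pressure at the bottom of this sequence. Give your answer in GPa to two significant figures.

2.4 GPa

chalk: 2180 kg/m³ × 9.81 m/s² × 570 m = 1.219×10^7 Pa = 0.01219 GPa
coal seam: 1270 kg/m³ × 9.81 m/s² × 70 m = 8.721×10^5 Pa = 8.721×10^-4 GPa
schist: 2720 kg/m³ × 9.81 m/s² × 9080 m = 2.423×10^8 Pa = 0.2423 GPa
eclogite: 3320 kg/m³ × 9.81 m/s² × 17030 m = 5.547×10^8 Pa = 0.5547 GPa
upper-mantle rock: 3310 kg/m³ × 9.81 m/s² × 48770 m = 1.584×10^9 Pa = 1.584 GPa
Total = 0.01219 + 8.721×10^-4 + 0.2423 + 0.5547 + 1.584 = 2.3936 GPa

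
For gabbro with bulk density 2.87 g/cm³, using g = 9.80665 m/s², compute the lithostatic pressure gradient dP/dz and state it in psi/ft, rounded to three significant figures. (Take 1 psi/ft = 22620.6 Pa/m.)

1.24 psi/ft

dP/dz = ρg = 2870 kg/m³ × 9.80665 m/s² = 28145 Pa/m
= 28145 Pa/m × (1 psi/ft / 22621 Pa/m) = 1.2442 psi/ft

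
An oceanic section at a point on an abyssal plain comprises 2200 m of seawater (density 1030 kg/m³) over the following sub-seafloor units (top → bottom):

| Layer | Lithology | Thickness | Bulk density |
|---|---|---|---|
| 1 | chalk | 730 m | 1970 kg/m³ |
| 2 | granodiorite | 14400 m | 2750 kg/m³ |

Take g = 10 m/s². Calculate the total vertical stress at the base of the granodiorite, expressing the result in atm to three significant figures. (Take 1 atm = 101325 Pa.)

4270 atm

seawater: 1030 kg/m³ × 10 m/s² × 2200 m = 2.266×10^7 Pa = 223.6 atm
chalk: 1970 kg/m³ × 10 m/s² × 730 m = 1.438×10^7 Pa = 141.9 atm
granodiorite: 2750 kg/m³ × 10 m/s² × 14400 m = 3.960×10^8 Pa = 3908 atm
Total = 223.6 + 141.9 + 3908 = 4273.8 atm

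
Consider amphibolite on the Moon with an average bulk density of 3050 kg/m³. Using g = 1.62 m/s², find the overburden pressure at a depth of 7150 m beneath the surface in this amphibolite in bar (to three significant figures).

353 bar

amphibolite: 3050 kg/m³ × 1.62 m/s² × 7150 m = 3.533×10^7 Pa = 353.3 bar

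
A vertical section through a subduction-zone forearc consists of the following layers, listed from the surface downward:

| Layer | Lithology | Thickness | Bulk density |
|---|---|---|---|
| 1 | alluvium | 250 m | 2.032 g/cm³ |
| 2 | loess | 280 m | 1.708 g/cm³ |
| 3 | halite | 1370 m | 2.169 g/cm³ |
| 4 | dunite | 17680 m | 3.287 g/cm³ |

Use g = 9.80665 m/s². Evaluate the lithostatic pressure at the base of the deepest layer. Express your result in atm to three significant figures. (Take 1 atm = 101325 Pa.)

alluvium: 2032 kg/m³ × 9.80665 m/s² × 250 m = 4.982×10^6 Pa = 49.17 atm
loess: 1708 kg/m³ × 9.80665 m/s² × 280 m = 4.690×10^6 Pa = 46.29 atm
halite: 2169 kg/m³ × 9.80665 m/s² × 1370 m = 2.914×10^7 Pa = 287.6 atm
dunite: 3287 kg/m³ × 9.80665 m/s² × 17680 m = 5.699×10^8 Pa = 5625 atm
Total = 49.17 + 46.29 + 287.6 + 5625 = 6007.6 atm

6010 atm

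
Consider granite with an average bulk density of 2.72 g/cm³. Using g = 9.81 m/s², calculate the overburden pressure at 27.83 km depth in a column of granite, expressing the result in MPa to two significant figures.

740 MPa

granite: 2720 kg/m³ × 9.81 m/s² × 27830 m = 7.426×10^8 Pa = 742.6 MPa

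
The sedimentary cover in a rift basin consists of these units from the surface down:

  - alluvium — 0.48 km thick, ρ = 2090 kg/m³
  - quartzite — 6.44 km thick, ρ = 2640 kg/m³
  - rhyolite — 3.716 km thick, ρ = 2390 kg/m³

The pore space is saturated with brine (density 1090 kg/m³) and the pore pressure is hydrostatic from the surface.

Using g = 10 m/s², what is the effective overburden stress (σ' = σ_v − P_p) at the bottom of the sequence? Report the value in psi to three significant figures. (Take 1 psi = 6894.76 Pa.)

Overburden (lithostatic) stress σ_v:
alluvium: 2090 kg/m³ × 10 m/s² × 480 m = 1.003×10^7 Pa = 10.03 MPa
quartzite: 2640 kg/m³ × 10 m/s² × 6440 m = 1.700×10^8 Pa = 170.0 MPa
rhyolite: 2390 kg/m³ × 10 m/s² × 3716 m = 8.881×10^7 Pa = 88.81 MPa
Total = 10.03 + 170.0 + 88.81 = 268.86 MPa
Pore pressure P_p = 1090 kg/m³ × 10 m/s² × 10636 m = 1.159×10^8 Pa = 115.9 MPa
Effective stress σ' = σ_v − P_p = 268.9 − 115.9 = 152.93 MPa = 22180 psi

22200 psi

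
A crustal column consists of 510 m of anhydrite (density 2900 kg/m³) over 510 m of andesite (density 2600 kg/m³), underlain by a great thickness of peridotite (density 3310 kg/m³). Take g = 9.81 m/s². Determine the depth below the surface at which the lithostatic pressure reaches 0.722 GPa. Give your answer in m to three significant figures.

22400 m

Pressure at base of upper layers: 2900×9.81×510 + 2600×9.81×510 = 2.752×10^7 Pa = 0.02752 GPa
Remaining pressure to be supplied by peridotite: 7.220×10^8 − 2.752×10^7 = 6.945×10^8 Pa
Additional depth in peridotite = 6.945×10^8 Pa / (3310 kg/m³ × 9.81 m/s²) = 21388 m
Total depth = 1020 m + 21388 m = 22408 m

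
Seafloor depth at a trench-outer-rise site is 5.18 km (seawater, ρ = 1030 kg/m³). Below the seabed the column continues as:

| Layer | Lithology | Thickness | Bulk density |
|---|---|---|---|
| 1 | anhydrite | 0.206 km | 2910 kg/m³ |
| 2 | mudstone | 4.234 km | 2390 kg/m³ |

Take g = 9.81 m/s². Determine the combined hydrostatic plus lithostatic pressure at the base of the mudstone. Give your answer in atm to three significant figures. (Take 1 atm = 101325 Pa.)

1550 atm

seawater: 1030 kg/m³ × 9.81 m/s² × 5180 m = 5.234×10^7 Pa = 516.6 atm
anhydrite: 2910 kg/m³ × 9.81 m/s² × 206 m = 5.881×10^6 Pa = 58.04 atm
mudstone: 2390 kg/m³ × 9.81 m/s² × 4234 m = 9.927×10^7 Pa = 979.7 atm
Total = 516.6 + 58.04 + 979.7 = 1554.3 atm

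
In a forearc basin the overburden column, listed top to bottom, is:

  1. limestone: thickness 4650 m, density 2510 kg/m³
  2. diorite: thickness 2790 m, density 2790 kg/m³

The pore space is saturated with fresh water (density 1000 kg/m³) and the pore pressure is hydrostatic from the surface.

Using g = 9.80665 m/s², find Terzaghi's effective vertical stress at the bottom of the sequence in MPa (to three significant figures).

Overburden (lithostatic) stress σ_v:
limestone: 2510 kg/m³ × 9.80665 m/s² × 4650 m = 1.145×10^8 Pa = 114.5 MPa
diorite: 2790 kg/m³ × 9.80665 m/s² × 2790 m = 7.634×10^7 Pa = 76.34 MPa
Total = 114.5 + 76.34 = 190.79 MPa
Pore pressure P_p = 1000 kg/m³ × 9.80665 m/s² × 7440 m = 7.296×10^7 Pa = 72.96 MPa
Effective stress σ' = σ_v − P_p = 190.8 − 72.96 = 117.83 MPa

118 MPa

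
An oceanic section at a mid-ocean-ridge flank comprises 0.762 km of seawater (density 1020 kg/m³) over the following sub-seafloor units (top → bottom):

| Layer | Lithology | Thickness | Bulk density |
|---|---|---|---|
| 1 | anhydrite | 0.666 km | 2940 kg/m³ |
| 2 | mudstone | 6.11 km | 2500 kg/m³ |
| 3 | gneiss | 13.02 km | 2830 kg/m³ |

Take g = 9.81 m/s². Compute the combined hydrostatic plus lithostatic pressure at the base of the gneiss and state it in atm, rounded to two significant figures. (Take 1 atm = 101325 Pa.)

seawater: 1020 kg/m³ × 9.81 m/s² × 762 m = 7.625×10^6 Pa = 75.25 atm
anhydrite: 2940 kg/m³ × 9.81 m/s² × 666 m = 1.921×10^7 Pa = 189.6 atm
mudstone: 2500 kg/m³ × 9.81 m/s² × 6110 m = 1.498×10^8 Pa = 1479 atm
gneiss: 2830 kg/m³ × 9.81 m/s² × 13020 m = 3.615×10^8 Pa = 3567 atm
Total = 75.25 + 189.6 + 1479 + 3567 = 5311.1 atm

5300 atm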